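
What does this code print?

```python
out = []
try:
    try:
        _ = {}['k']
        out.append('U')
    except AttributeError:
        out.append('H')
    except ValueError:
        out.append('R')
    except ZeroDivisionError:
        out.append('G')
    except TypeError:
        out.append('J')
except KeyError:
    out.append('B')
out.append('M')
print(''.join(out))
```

Execution trace: 'B' (outer except KeyError) → 'M' (after the try/except). Output: BM

Answer: BM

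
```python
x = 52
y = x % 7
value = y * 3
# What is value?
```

Trace:
`x = 52` → x = 52
`y = x % 7` → y = 3
`value = y * 3` → value = 9
So value = 9

Answer: 9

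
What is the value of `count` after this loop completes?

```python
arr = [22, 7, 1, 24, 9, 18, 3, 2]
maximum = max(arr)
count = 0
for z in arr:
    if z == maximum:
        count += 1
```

Count of max value 24 in [22, 7, 1, 24, 9, 18, 3, 2]
`count` takes the values: 0 → 1

Answer: 1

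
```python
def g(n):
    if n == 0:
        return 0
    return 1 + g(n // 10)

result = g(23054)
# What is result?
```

Count of digits of 23054: 5

Answer: 5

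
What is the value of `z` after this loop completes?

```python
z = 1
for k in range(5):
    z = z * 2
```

Multiply by 2, 5 times: 1 * 2^5 = 32
`z` takes the values: 1 → 2 → 4 → 8 → 16 → 32

Answer: 32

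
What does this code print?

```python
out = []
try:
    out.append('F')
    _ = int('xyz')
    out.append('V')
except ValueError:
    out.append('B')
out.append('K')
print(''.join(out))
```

Execution trace: 'F' (try body) → 'B' (except ValueError) → 'K' (after the try/except). Output: FBK

Answer: FBK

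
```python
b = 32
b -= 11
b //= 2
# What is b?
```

Trace:
`b = 32` → b = 32
`b -= 11` → b = 21
`b //= 2` → b = 10
So b = 10

Answer: 10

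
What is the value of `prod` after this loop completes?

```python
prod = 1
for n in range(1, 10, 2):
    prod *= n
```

Product of 1, 3, 5, ... up to 9
`prod` takes the values: 1 → 3 → 15 → 105 → 945

Answer: 945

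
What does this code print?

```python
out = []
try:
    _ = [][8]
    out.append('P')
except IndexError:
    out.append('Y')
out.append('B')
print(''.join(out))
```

Execution trace: 'Y' (except IndexError) → 'B' (after the try/except). Output: YB

Answer: YB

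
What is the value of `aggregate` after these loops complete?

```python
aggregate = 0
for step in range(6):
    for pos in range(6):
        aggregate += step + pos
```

Sum of all step+pos for step,pos in 6x6
`aggregate` takes the values: 0 → 1 → 3 → 6 → 10 → 15 → 16 → 18 → 21 → 25 → 30 → 36 → 38 → 41 → 45 → 50 → 56 → 63 → 66 → 70 → 75 → 81 → 88 → 96 → 100 → 105 → 111 → 118 → 126 → 135 → 140 → 146 → 153 → 161 → 170 → 180

Answer: 180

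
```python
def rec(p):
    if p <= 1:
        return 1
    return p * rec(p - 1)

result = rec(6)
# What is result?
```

rec(6) = 6 * 5 * 4 * 3 * 2 * 1 = 720

Answer: 720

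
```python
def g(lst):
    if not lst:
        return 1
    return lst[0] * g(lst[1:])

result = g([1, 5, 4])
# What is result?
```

Product over [1, 5, 4] = 1 * 5 * 4 = 20

Answer: 20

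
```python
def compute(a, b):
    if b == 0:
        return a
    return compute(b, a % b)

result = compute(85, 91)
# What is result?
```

compute(85, 91) -> compute(91, 85) -> compute(85, 6) -> compute(6, 1) -> compute(1, 0) -> 1

Answer: 1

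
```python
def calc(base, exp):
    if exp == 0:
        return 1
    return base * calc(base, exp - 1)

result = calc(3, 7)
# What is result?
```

calc(3, 7) = 3 * 3 * 3 * 3 * 3 * 3 * 3 = 2187

Answer: 2187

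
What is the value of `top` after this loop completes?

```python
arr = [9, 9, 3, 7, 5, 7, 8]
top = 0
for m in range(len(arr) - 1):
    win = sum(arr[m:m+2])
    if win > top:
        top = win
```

Max sum of 2-element window in [9, 9, 3, 7, 5, 7, 8]
`top` takes the values: 0 → 18

Answer: 18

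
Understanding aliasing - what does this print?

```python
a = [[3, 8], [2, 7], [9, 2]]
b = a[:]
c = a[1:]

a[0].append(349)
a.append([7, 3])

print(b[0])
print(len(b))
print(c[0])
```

Key concept: slice with nested mutation.
Step by step:
`a = [[3, 8], [2, 7], [9, 2]]` → a = [[3, 8], [2, 7], [9, 2]]
`b = a[:]` → b = [[3, 8], [2, 7], [9, 2]]
`c = a[1:]` → c = [[2, 7], [9, 2]]
`a[0].append(349)` → a = [[3, 8, 349], [2, 7], [9, 2]]; b = [[3, 8, 349], [2, 7], [9, 2]]
`a.append([7, 3])` → a = [[3, 8, 349], [2, 7], [9, 2], [7, 3]]
`print(b[0])` → prints [3, 8, 349]
`print(len(b))` → prints 3
`print(c[0])` → prints [2, 7]

Answer:
[3, 8, 349]
3
[2, 7]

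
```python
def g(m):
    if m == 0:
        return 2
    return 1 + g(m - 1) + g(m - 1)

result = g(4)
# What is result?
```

g(m) = 1 + 2·g(m-1), g(0)=2. Closed form: (2+1)·2^4 - 1 = 47.

Answer: 47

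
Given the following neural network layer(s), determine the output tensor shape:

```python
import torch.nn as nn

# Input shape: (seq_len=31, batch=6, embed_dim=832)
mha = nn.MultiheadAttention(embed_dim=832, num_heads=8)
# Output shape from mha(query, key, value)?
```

Input: (31, 6, 832) -> Output: (31, 6, 832)

Answer: (31, 6, 832)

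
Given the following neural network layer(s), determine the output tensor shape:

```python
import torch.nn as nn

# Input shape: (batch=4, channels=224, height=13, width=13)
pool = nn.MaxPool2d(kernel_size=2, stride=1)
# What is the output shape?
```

Input: (4, 224, 13, 13) -> Output: (4, 224, 12, 12)

Answer: (4, 224, 12, 12)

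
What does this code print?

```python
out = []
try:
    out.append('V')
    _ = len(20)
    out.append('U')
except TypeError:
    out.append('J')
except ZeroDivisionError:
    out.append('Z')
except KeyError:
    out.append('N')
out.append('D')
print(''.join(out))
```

Execution trace: 'V' (try body) → 'J' (except TypeError) → 'D' (after the try/except). Output: VJD

Answer: VJD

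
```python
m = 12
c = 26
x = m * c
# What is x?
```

Trace:
`m = 12` → m = 12
`c = 26` → c = 26
`x = m * c` → x = 312
So x = 312

Answer: 312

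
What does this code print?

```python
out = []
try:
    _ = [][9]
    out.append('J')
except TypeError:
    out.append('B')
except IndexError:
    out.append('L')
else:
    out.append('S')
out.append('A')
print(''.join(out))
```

Execution trace: 'L' (except IndexError) → 'A' (after the try/except). Output: LA

Answer: LA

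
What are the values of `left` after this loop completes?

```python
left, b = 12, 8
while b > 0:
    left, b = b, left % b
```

GCD of 12 and 8
`left` takes the values: 12 → 8 → 4

Answer: 4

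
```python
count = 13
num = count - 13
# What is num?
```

Trace:
`count = 13` → count = 13
`num = count - 13` → num = 0
So num = 0

Answer: 0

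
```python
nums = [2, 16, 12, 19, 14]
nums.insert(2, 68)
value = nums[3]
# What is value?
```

Trace:
`nums = [2, 16, 12, 19, 14]` → nums = [2, 16, 12, 19, 14]
`nums.insert(2, 68)` → nums = [2, 16, 68, 12, 19, 14]
`value = nums[3]` → value = 12
So value = 12

Answer: 12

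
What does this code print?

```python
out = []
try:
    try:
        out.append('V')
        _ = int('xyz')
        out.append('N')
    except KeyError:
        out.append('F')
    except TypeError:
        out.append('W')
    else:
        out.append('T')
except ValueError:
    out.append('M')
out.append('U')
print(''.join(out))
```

Execution trace: 'V' (try body) → 'M' (outer except ValueError) → 'U' (after the try/except). Output: VMU

Answer: VMU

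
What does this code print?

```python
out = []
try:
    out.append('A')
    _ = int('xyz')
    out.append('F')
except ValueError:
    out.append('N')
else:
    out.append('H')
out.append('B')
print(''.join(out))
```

Execution trace: 'A' (try body) → 'N' (except ValueError) → 'B' (after the try/except). Output: ANB

Answer: ANB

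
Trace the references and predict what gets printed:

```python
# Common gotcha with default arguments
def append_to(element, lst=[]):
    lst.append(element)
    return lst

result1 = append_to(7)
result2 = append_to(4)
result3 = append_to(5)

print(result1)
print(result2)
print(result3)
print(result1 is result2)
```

Key concept: mutable default argument gotcha.
Step by step:
`result1 = append_to(7)` → result1 = [7]
`result2 = append_to(4)` → result1 = [7, 4] (same object as result2); result2 = [7, 4] (same object as result1)
`result3 = append_to(5)` → result1 = [7, 4, 5] (same object as result2, result3); result2 = [7, 4, 5] (same object as result1, result3); result3 = [7, 4, 5] (same object as result1, result2)
`print(result1)` → prints [7, 4, 5]
`print(result2)` → prints [7, 4, 5]
`print(result3)` → prints [7, 4, 5]
`print(result1 is result2)` → prints True

Answer:
[7, 4, 5]
[7, 4, 5]
[7, 4, 5]
True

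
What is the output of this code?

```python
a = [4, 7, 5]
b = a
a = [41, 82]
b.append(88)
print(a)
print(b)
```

Key concept: rebinding vs mutation: a is rebound to a new list, b still points at the original.
Step by step:
`a = [4, 7, 5]` → a = [4, 7, 5]
`b = a` → b = [4, 7, 5] (same object as a)
`a = [41, 82]` → a = [41, 82]
`b.append(88)` → b = [4, 7, 5, 88]
`print(a)` → prints [41, 82]
`print(b)` → prints [4, 7, 5, 88]

Answer:
[41, 82]
[4, 7, 5, 88]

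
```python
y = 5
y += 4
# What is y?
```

Trace:
`y = 5` → y = 5
`y += 4` → y = 9
So y = 9

Answer: 9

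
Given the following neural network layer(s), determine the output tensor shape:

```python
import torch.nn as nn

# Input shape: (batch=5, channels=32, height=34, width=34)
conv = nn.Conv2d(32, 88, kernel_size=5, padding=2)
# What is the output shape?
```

Input: (5, 32, 34, 34) -> Output: (5, 88, 34, 34)

Answer: (5, 88, 34, 34)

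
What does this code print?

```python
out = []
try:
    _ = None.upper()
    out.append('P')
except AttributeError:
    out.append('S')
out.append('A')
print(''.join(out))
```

Execution trace: 'S' (except AttributeError) → 'A' (after the try/except). Output: SA

Answer: SA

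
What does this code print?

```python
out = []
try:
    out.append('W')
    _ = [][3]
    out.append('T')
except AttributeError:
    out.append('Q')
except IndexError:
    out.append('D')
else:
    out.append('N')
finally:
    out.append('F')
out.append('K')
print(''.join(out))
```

Execution trace: 'W' (try body) → 'D' (except IndexError) → 'F' (finally) → 'K' (after the try/except). Output: WDFK

Answer: WDFK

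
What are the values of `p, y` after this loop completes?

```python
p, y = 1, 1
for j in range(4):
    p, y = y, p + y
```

Fibonacci: after 4 iterations
`p, y` takes the values: (1, 1) → (1, 2) → (2, 3) → (3, 5) → (5, 8)

Answer: 5, 8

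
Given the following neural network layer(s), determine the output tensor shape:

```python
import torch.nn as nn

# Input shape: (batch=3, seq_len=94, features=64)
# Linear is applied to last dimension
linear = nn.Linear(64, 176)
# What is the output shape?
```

Input: (3, 94, 64) -> Output: (3, 94, 176)

Answer: (3, 94, 176)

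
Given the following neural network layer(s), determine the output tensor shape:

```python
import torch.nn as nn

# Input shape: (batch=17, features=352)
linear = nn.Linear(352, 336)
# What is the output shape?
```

Input: (17, 352) -> Output: (17, 336)

Answer: (17, 336)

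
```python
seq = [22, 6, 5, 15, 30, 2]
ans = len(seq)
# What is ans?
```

Trace:
`seq = [22, 6, 5, 15, 30, 2]` → seq = [22, 6, 5, 15, 30, 2]
`ans = len(seq)` → ans = 6
So ans = 6

Answer: 6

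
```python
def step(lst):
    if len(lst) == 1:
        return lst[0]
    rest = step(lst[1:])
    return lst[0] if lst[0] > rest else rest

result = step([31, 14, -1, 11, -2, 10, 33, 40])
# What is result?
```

Recursive max over [31, 14, -1, 11, -2, 10, 33, 40] = 40

Answer: 40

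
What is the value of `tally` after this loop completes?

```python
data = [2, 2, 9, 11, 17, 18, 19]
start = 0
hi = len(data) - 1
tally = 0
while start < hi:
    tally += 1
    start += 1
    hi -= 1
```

Iterations until pointers meet (list length 7)
`tally` takes the values: 0 → 1 → 2 → 3

Answer: 3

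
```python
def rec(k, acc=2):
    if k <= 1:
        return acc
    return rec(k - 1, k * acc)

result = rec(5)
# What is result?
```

Accumulator trace (n, acc): (5, 2) -> (4, 10) -> (3, 40) -> (2, 120) -> (1, 240) -> return 240

Answer: 240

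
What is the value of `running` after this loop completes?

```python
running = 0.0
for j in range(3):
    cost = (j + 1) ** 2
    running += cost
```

Sum of squared losses 1² + 2² + ... + 3²
`running` takes the values: 0.0 → 1.0 → 5.0 → 14.0

Answer: 14.0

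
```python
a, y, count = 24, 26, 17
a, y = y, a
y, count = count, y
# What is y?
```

Trace:
`a, y, count = 24, 26, 17` → a = 24; y = 26; count = 17
`a, y = y, a` → a = 26; y = 24
`y, count = count, y` → y = 17; count = 24
So y = 17

Answer: 17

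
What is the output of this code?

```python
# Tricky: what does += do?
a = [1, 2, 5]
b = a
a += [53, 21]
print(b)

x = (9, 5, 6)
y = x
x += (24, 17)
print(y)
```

Key concept: += behavior differs for mutable vs immutable.
Step by step:
`a = [1, 2, 5]` → a = [1, 2, 5]
`b = a` → b = [1, 2, 5] (same object as a)
`a += [53, 21]` → a = [1, 2, 5, 53, 21] (same object as b); b = [1, 2, 5, 53, 21] (same object as a)
`print(b)` → prints [1, 2, 5, 53, 21]
`x = (9, 5, 6)` → x = (9, 5, 6)
`y = x` → y = (9, 5, 6)
`x += (24, 17)` → x = (9, 5, 6, 24, 17)
`print(y)` → prints (9, 5, 6)

Answer:
[1, 2, 5, 53, 21]
(9, 5, 6)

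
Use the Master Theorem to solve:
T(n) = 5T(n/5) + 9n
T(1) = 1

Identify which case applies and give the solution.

a=5, b=5, f(n)=9n. log_5(5) = 1. Since c=1 = 1, Case 2 applies: T(n) = Θ(n^log_b(a) · log n) = O(n log n).

Answer: O(n log n) - Case 2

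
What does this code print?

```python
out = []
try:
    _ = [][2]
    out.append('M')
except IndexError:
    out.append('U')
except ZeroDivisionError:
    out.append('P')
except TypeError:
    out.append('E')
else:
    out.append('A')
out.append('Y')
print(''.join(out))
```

Execution trace: 'U' (except IndexError) → 'Y' (after the try/except). Output: UY

Answer: UY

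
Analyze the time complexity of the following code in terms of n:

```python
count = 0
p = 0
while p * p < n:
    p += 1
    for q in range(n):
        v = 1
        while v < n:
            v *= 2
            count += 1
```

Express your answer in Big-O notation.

Each loop level contributes: √n × n × log n. Multiplying the contributions gives O(n√n log n).

Answer: O(n√n log n)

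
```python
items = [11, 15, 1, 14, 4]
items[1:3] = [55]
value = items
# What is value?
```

Trace:
`items = [11, 15, 1, 14, 4]` → items = [11, 15, 1, 14, 4]
`items[1:3] = [55]` → items = [11, 55, 14, 4]
`value = items` → value = [11, 55, 14, 4]
So value = [11, 55, 14, 4]

Answer: [11, 55, 14, 4]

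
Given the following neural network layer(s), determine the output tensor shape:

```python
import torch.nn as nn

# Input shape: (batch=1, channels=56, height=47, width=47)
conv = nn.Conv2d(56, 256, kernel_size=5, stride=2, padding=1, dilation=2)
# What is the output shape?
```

Input: (1, 56, 47, 47) -> Output: (1, 256, 21, 21)

Answer: (1, 256, 21, 21)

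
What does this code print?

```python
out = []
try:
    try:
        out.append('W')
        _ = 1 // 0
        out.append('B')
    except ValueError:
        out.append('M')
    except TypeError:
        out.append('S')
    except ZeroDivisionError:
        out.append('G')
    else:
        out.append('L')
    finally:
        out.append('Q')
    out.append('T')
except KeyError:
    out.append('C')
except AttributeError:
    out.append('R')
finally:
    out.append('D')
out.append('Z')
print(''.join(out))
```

Execution trace: 'W' (inner try body) → 'G' (inner except ZeroDivisionError) → 'Q' (inner finally) → 'T' (try body, no exception) → 'D' (finally) → 'Z' (after the try/except). Output: WGQTDZ

Answer: WGQTDZ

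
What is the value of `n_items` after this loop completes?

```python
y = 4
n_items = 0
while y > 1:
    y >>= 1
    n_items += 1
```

Count right shifts until 1
`n_items` takes the values: 0 → 1 → 2

Answer: 2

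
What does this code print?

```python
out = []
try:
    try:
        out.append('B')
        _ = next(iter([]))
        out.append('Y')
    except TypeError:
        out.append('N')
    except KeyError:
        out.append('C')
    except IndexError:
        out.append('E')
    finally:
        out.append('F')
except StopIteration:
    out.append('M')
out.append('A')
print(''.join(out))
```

Execution trace: 'B' (try body) → 'F' (finally) → 'M' (outer except StopIteration) → 'A' (after the try/except). Output: BFMA

Answer: BFMA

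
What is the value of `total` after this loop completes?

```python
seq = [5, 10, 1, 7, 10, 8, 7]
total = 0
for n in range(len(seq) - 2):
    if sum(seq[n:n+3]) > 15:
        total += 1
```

Count windows with sum > 15
`total` takes the values: 0 → 1 → 2 → 3 → 4 → 5

Answer: 5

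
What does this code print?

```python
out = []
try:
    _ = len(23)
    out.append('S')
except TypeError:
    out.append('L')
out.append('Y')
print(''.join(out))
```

Execution trace: 'L' (except TypeError) → 'Y' (after the try/except). Output: LY

Answer: LY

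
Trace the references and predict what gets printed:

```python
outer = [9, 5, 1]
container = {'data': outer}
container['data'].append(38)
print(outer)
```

Key concept: dict holds reference to list.
Step by step:
`outer = [9, 5, 1]` → outer = [9, 5, 1]
`container = {'data': outer}` → container = {'data': [9, 5, 1]}
`container['data'].append(38)` → outer = [9, 5, 1, 38]; container = {'data': [9, 5, 1, 38]}
`print(outer)` → prints [9, 5, 1, 38]

Answer: [9, 5, 1, 38]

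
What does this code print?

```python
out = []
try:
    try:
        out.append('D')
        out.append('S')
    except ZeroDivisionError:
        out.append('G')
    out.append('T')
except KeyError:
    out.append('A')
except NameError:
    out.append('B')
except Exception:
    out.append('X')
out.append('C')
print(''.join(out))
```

Execution trace: 'D' (inner try body) → 'S' (inner try body, no exception) → 'T' (try body, no exception) → 'C' (after the try/except). Output: DSTC

Answer: DSTC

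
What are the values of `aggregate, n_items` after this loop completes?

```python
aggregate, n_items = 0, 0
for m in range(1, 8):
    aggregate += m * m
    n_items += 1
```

Sum of squares and count
`aggregate, n_items` takes the values: (0, 0) → (1, 0) → (1, 1) → (5, 1) → (5, 2) → (14, 2) → (14, 3) → (30, 3) → (30, 4) → (55, 4) → (55, 5) → (91, 5) → (91, 6) → (140, 6) → (140, 7)

Answer: 140, 7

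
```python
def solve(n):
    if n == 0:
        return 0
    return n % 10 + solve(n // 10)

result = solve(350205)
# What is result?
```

Sum of digits of 350205: 5 + 0 + 2 + 0 + 5 + 3 = 15

Answer: 15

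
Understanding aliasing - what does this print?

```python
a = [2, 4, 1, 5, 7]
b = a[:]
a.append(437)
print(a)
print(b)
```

Key concept: slice [:] creates copy.
Step by step:
`a = [2, 4, 1, 5, 7]` → a = [2, 4, 1, 5, 7]
`b = a[:]` → b = [2, 4, 1, 5, 7]
`a.append(437)` → a = [2, 4, 1, 5, 7, 437]
`print(a)` → prints [2, 4, 1, 5, 7, 437]
`print(b)` → prints [2, 4, 1, 5, 7]

Answer:
[2, 4, 1, 5, 7, 437]
[2, 4, 1, 5, 7]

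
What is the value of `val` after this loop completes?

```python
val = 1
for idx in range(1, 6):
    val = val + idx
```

Start at 1, add 1 through 5
`val` takes the values: 1 → 2 → 4 → 7 → 11 → 16

Answer: 16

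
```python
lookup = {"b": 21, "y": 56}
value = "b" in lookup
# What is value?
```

Trace:
`lookup = {"b": 21, "y": 56}` → lookup = {'b': 21, 'y': 56}
`value = "b" in lookup` → value = True
So value = True

Answer: True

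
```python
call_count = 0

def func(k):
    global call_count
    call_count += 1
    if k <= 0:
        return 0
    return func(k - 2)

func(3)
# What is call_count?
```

Linear recursion stepping by 2: 3 calls from k=3 down to ≤0.

Answer: 3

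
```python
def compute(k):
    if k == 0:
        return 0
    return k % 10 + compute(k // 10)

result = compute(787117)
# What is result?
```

Sum of digits of 787117: 7 + 1 + 1 + 7 + 8 + 7 = 31

Answer: 31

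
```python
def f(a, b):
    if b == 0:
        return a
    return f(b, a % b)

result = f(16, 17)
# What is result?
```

f(16, 17) -> f(17, 16) -> f(16, 1) -> f(1, 0) -> 1

Answer: 1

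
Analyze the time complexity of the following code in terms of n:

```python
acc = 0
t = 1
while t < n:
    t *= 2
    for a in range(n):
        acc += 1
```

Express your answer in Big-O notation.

Each loop level contributes: log n × n. Multiplying the contributions gives O(n log n).

Answer: O(n log n)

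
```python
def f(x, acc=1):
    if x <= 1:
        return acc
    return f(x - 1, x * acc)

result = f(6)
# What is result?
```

Accumulator trace (n, acc): (6, 1) -> (5, 6) -> (4, 30) -> (3, 120) -> (2, 360) -> (1, 720) -> return 720

Answer: 720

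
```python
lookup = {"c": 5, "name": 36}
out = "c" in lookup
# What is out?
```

Trace:
`lookup = {"c": 5, "name": 36}` → lookup = {'c': 5, 'name': 36}
`out = "c" in lookup` → out = True
So out = True

Answer: True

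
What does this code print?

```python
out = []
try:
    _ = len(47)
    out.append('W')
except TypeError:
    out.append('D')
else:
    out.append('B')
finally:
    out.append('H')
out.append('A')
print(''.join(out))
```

Execution trace: 'D' (except TypeError) → 'H' (finally) → 'A' (after the try/except). Output: DHA

Answer: DHA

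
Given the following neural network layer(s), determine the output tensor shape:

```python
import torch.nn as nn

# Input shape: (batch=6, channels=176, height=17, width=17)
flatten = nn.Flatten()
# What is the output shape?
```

Input: (6, 176, 17, 17) -> Output: (6, 50864)

Answer: (6, 50864)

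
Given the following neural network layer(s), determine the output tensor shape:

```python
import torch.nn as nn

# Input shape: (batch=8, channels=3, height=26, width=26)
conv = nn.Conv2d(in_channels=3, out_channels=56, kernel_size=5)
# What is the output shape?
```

Input: (8, 3, 26, 26) -> Output: (8, 56, 22, 22)

Answer: (8, 56, 22, 22)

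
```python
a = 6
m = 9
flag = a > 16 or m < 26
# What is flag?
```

Trace:
`a = 6` → a = 6
`m = 9` → m = 9
`flag = a > 16 or m < 26` → flag = True
So flag = True

Answer: True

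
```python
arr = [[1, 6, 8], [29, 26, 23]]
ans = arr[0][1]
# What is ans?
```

Trace:
`arr = [[1, 6, 8], [29, 26, 23]]` → arr = [[1, 6, 8], [29, 26, 23]]
`ans = arr[0][1]` → ans = 6
So ans = 6

Answer: 6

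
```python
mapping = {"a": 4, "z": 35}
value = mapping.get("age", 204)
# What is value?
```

Trace:
`mapping = {"a": 4, "z": 35}` → mapping = {'a': 4, 'z': 35}
`value = mapping.get("age", 204)` → value = 204
So value = 204

Answer: 204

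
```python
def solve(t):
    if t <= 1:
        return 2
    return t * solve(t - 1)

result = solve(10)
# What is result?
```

solve(10) = 10 * 9 * 8 * 7 * 6 * 5 * 4 * 3 * 2 * 2 = 7257600

Answer: 7257600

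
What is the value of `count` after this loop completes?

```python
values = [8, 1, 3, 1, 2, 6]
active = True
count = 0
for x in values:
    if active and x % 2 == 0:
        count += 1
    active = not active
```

Count even values at even positions
`count` takes the values: 0 → 1 → 2

Answer: 2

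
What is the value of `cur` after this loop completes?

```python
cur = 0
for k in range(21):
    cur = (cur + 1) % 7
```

Increment mod 7, 21 times = 0
`cur` takes the values: 0 → 1 → 2 → 3 → 4 → 5 → 6 → 0 → 1 → 2 → 3 → 4 → 5 → 6 → 0 → 1 → 2 → 3 → 4 → 5 → 6 → 0

Answer: 0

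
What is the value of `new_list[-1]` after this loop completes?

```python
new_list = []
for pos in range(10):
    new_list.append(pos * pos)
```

Last element of squares 0 to 9
`new_list` takes the values: [] → [0] → [0, 1] → [0, 1, 4] → [0, 1, 4, 9] → [0, 1, 4, 9, 16] → [0, 1, 4, 9, 16, 25] → [0, 1, 4, 9, 16, 25, 36] → [0, 1, 4, 9, 16, 25, 36, 49] → [0, 1, 4, 9, 16, 25, 36, 49, 64] → [0, 1, 4, 9, 16, 25, 36, 49, 64, 81]
So `new_list[-1]` = 81

Answer: 81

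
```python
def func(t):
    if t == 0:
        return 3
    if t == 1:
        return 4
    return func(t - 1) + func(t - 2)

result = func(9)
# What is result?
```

Build up from base cases: func(0)=3, func(1)=4, func(2)=7, func(3)=11, func(4)=18, func(5)=29, func(6)=47, ..., func(9)=199

Answer: 199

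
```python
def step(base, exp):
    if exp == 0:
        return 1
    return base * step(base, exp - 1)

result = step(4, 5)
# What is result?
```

step(4, 5) = 4 * 4 * 4 * 4 * 4 = 1024

Answer: 1024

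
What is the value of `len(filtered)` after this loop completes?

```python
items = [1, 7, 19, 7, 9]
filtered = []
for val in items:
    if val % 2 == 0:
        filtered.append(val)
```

Count even numbers in [1, 7, 19, 7, 9]
`filtered` takes the values: []
So `len(filtered)` = 0

Answer: 0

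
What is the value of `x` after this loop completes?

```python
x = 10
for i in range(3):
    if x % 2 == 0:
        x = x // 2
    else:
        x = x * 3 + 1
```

Collatz-style transformation from 10
`x` takes the values: 10 → 5 → 16 → 8

Answer: 8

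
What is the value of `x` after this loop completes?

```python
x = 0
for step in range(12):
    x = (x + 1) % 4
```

Increment mod 4, 12 times = 0
`x` takes the values: 0 → 1 → 2 → 3 → 0 → 1 → 2 → 3 → 0 → 1 → 2 → 3 → 0

Answer: 0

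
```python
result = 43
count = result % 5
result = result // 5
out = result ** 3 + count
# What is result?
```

Trace:
`result = 43` → result = 43
`count = result % 5` → count = 3
`result = result // 5` → result = 8
`out = result ** 3 + count` → out = 515
So result = 8

Answer: 8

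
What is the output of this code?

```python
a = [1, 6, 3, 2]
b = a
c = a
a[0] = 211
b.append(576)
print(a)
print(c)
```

Key concept: multiple aliases.
Step by step:
`a = [1, 6, 3, 2]` → a = [1, 6, 3, 2]
`b = a` → b = [1, 6, 3, 2] (same object as a)
`c = a` → c = [1, 6, 3, 2] (same object as a, b)
`a[0] = 211` → a = [211, 6, 3, 2] (same object as b, c); b = [211, 6, 3, 2] (same object as a, c); c = [211, 6, 3, 2] (same object as a, b)
`b.append(576)` → a = [211, 6, 3, 2, 576] (same object as b, c); b = [211, 6, 3, 2, 576] (same object as a, c); c = [211, 6, 3, 2, 576] (same object as a, b)
`print(a)` → prints [211, 6, 3, 2, 576]
`print(c)` → prints [211, 6, 3, 2, 576]

Answer:
[211, 6, 3, 2, 576]
[211, 6, 3, 2, 576]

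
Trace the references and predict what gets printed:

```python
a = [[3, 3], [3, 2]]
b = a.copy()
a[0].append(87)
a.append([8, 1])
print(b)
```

Key concept: shallow copy with nested lists.
Step by step:
`a = [[3, 3], [3, 2]]` → a = [[3, 3], [3, 2]]
`b = a.copy()` → b = [[3, 3], [3, 2]]
`a[0].append(87)` → a = [[3, 3, 87], [3, 2]]; b = [[3, 3, 87], [3, 2]]
`a.append([8, 1])` → a = [[3, 3, 87], [3, 2], [8, 1]]
`print(b)` → prints [[3, 3, 87], [3, 2]]

Answer: [[3, 3, 87], [3, 2]]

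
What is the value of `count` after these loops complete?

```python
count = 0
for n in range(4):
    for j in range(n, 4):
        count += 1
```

Upper triangle: 4 + 3 + ... + 1
`count` takes the values: 0 → 1 → 2 → 3 → 4 → 5 → 6 → 7 → 8 → 9 → 10

Answer: 10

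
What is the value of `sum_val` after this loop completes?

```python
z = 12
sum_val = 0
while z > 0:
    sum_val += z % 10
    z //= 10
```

Sum digits of 12
`sum_val` takes the values: 0 → 2 → 3

Answer: 3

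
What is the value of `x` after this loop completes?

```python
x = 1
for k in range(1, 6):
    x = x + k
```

Start at 1, add 1 through 5
`x` takes the values: 1 → 2 → 4 → 7 → 11 → 16

Answer: 16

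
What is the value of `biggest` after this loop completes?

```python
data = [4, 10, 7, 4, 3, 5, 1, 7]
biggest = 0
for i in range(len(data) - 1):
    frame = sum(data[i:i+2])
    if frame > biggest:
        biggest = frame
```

Max sum of 2-element window in [4, 10, 7, 4, 3, 5, 1, 7]
`biggest` takes the values: 0 → 14 → 17

Answer: 17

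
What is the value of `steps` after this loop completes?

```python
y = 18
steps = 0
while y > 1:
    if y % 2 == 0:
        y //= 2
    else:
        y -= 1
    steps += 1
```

Steps to reduce 18 to 1
`steps` takes the values: 0 → 1 → 2 → 3 → 4 → 5

Answer: 5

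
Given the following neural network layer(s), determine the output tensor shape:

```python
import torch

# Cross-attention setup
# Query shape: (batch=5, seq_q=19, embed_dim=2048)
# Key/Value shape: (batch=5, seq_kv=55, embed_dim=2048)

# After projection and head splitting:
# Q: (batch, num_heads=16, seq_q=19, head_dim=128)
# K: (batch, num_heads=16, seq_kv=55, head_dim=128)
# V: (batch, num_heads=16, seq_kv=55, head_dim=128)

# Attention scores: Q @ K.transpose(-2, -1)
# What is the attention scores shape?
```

Input: (5, 19, 2048) -> Output: (5, 16, 19, 55)

Answer: (5, 16, 19, 55)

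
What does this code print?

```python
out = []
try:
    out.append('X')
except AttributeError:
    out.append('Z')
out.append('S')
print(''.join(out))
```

Execution trace: 'X' (try body, no exception) → 'S' (after the try/except). Output: XS

Answer: XS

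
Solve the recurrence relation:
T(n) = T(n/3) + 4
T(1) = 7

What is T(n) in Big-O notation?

Each step divides n by 3 and adds 4. After log_3(n) steps we reach T(1)=7. So T(n) = 4·log_3(n) + 7 = O(log n).

Answer: O(log n)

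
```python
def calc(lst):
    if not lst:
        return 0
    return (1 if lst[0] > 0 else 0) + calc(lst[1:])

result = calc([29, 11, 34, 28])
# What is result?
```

Count of positive elements in [29, 11, 34, 28] = 4

Answer: 4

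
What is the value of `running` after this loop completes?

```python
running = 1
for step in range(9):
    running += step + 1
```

Start at 1, add 1 to 9 = 46
`running` takes the values: 1 → 2 → 4 → 7 → 11 → 16 → 22 → 29 → 37 → 46

Answer: 46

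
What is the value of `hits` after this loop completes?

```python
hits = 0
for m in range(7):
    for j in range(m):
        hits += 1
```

Triangle number: 0+1+2+...+6
`hits` takes the values: 0 → 1 → 2 → 3 → 4 → 5 → 6 → 7 → 8 → 9 → 10 → 11 → 12 → 13 → 14 → 15 → 16 → 17 → 18 → 19 → 20 → 21

Answer: 21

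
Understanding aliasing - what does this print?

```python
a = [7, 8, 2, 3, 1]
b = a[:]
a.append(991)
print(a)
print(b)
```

Key concept: slice [:] creates copy.
Step by step:
`a = [7, 8, 2, 3, 1]` → a = [7, 8, 2, 3, 1]
`b = a[:]` → b = [7, 8, 2, 3, 1]
`a.append(991)` → a = [7, 8, 2, 3, 1, 991]
`print(a)` → prints [7, 8, 2, 3, 1, 991]
`print(b)` → prints [7, 8, 2, 3, 1]

Answer:
[7, 8, 2, 3, 1, 991]
[7, 8, 2, 3, 1]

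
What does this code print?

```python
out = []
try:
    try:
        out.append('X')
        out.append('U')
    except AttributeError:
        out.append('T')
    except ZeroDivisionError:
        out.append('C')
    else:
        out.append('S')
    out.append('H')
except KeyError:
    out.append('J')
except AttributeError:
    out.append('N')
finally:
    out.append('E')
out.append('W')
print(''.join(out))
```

Execution trace: 'X' (inner try body) → 'U' (inner try body, no exception) → 'S' (inner else) → 'H' (try body, no exception) → 'E' (finally) → 'W' (after the try/except). Output: XUSHEW

Answer: XUSHEW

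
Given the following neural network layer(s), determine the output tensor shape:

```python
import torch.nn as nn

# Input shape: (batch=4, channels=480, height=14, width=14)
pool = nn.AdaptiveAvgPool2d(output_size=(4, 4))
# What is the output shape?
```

Input: (4, 480, 14, 14) -> Output: (4, 480, 4, 4)

Answer: (4, 480, 4, 4)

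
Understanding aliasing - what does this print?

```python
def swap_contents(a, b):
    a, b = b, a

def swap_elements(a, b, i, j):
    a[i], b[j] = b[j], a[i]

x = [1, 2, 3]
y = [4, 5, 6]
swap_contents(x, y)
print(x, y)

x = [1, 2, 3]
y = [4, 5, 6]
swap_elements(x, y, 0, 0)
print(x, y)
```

Key concept: parameter rebinding vs mutation.
Step by step:
`x = [1, 2, 3]` → x = [1, 2, 3]
`y = [4, 5, 6]` → y = [4, 5, 6]
`swap_contents(x, y)` → no visible change to tracked variables
`print(x, y)` → prints [1, 2, 3] [4, 5, 6]
`x = [1, 2, 3]` → x = [1, 2, 3]
`y = [4, 5, 6]` → y = [4, 5, 6]
`swap_elements(x, y, 0, 0)` → x = [4, 2, 3]; y = [1, 5, 6]
`print(x, y)` → prints [4, 2, 3] [1, 5, 6]

Answer:
[1, 2, 3] [4, 5, 6]
[4, 2, 3] [1, 5, 6]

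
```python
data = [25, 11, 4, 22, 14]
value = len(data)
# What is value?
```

Trace:
`data = [25, 11, 4, 22, 14]` → data = [25, 11, 4, 22, 14]
`value = len(data)` → value = 5
So value = 5

Answer: 5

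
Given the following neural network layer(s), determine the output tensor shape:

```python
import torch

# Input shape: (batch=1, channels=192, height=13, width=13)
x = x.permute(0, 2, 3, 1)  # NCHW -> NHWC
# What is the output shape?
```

Input: (1, 192, 13, 13) -> Output: (1, 13, 13, 192)

Answer: (1, 13, 13, 192)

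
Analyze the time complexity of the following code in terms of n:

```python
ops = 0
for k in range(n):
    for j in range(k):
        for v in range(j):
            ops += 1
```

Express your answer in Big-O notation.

Each loop level contributes: n × n × n. Multiplying the contributions gives O(n^3).

Answer: O(n^3)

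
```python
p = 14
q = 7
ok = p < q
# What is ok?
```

Trace:
`p = 14` → p = 14
`q = 7` → q = 7
`ok = p < q` → ok = False
So ok = False

Answer: False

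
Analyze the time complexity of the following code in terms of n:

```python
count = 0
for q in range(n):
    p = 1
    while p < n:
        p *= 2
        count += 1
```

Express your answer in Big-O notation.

Each loop level contributes: n × log n. Multiplying the contributions gives O(n log n).

Answer: O(n log n)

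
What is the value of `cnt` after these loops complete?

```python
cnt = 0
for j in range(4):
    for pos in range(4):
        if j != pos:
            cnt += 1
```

4² - 4 (exclude diagonal)
`cnt` takes the values: 0 → 1 → 2 → 3 → 4 → 5 → 6 → 7 → 8 → 9 → 10 → 11 → 12

Answer: 12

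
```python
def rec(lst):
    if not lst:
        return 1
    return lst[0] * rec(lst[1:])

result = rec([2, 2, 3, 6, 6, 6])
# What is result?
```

Product over [2, 2, 3, 6, 6, 6] = 2 * 2 * 3 * 6 * 6 * 6 = 2592

Answer: 2592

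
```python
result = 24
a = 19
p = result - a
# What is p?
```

Trace:
`result = 24` → result = 24
`a = 19` → a = 19
`p = result - a` → p = 5
So p = 5

Answer: 5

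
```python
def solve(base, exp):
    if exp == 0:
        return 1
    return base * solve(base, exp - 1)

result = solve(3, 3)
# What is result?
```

solve(3, 3) = 3 * 3 * 3 = 27

Answer: 27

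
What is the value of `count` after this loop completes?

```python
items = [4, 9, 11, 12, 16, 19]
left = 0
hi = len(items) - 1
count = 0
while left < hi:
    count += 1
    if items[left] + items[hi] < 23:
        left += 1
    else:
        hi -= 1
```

Steps to find pair summing to 23
`count` takes the values: 0 → 1 → 2 → 3 → 4 → 5

Answer: 5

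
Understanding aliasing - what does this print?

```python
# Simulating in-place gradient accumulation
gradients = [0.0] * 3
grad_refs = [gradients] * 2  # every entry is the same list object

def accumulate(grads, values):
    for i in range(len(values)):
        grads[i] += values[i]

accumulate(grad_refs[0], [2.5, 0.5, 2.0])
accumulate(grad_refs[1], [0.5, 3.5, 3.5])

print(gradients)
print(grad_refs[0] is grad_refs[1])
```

Key concept: gradient accumulation aliasing.
Step by step:
`gradients = [0.0] * 3` → gradients = [0.0, 0.0, 0.0]
`grad_refs = [gradients] * 2` → grad_refs = [[0.0, 0.0, 0.0], [0.0, 0.0, 0.0]]
`accumulate(grad_refs[0], [2.5, 0.5, 2.0])` → gradients = [2.5, 0.5, 2.0]; grad_refs = [[2.5, 0.5, 2.0], [2.5, 0.5, 2.0]]
`accumulate(grad_refs[1], [0.5, 3.5, 3.5])` → gradients = [3.0, 4.0, 5.5]; grad_refs = [[3.0, 4.0, 5.5], [3.0, 4.0, 5.5]]
`print(gradients)` → prints [3.0, 4.0, 5.5]
`print(grad_refs[0] is grad_refs[1])` → prints True

Answer:
[3.0, 4.0, 5.5]
True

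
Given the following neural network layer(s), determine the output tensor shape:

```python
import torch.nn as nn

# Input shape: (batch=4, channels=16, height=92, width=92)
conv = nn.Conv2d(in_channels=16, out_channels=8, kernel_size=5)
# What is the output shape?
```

Input: (4, 16, 92, 92) -> Output: (4, 8, 88, 88)

Answer: (4, 8, 88, 88)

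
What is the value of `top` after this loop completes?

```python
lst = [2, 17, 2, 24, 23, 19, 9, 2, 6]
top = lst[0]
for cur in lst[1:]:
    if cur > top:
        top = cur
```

Maximum of [2, 17, 2, 24, 23, 19, 9, 2, 6]
`top` takes the values: 2 → 17 → 24

Answer: 24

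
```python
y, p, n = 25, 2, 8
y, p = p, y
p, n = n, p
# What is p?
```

Trace:
`y, p, n = 25, 2, 8` → y = 25; p = 2; n = 8
`y, p = p, y` → y = 2; p = 25
`p, n = n, p` → p = 8; n = 25
So p = 8

Answer: 8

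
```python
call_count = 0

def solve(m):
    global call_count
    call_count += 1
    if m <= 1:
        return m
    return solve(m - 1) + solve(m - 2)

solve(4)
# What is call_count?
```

Calls(m) = 1 + Calls(m-1) + Calls(m-2); Calls(0)=Calls(1)=1. For m=4 this gives 9.

Answer: 9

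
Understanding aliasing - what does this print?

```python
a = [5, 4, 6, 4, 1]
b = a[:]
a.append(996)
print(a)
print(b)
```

Key concept: slice [:] creates copy.
Step by step:
`a = [5, 4, 6, 4, 1]` → a = [5, 4, 6, 4, 1]
`b = a[:]` → b = [5, 4, 6, 4, 1]
`a.append(996)` → a = [5, 4, 6, 4, 1, 996]
`print(a)` → prints [5, 4, 6, 4, 1, 996]
`print(b)` → prints [5, 4, 6, 4, 1]

Answer:
[5, 4, 6, 4, 1, 996]
[5, 4, 6, 4, 1]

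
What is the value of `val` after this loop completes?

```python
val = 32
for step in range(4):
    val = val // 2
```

Halve 4 times: 32 // 2^4 = 2
`val` takes the values: 32 → 16 → 8 → 4 → 2

Answer: 2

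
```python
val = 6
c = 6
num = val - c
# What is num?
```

Trace:
`val = 6` → val = 6
`c = 6` → c = 6
`num = val - c` → num = 0
So num = 0

Answer: 0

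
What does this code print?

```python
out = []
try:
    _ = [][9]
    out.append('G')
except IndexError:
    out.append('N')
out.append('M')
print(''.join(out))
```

Execution trace: 'N' (except IndexError) → 'M' (after the try/except). Output: NM

Answer: NM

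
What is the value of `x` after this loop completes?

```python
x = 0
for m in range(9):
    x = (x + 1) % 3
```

Increment mod 3, 9 times = 0
`x` takes the values: 0 → 1 → 2 → 0 → 1 → 2 → 0 → 1 → 2 → 0

Answer: 0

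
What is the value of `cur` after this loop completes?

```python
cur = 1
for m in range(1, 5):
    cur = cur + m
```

Start at 1, add 1 through 4
`cur` takes the values: 1 → 2 → 4 → 7 → 11

Answer: 11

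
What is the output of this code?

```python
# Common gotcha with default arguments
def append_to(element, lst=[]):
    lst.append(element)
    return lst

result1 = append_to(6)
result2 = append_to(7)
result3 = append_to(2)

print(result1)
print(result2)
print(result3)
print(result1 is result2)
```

Key concept: mutable default argument gotcha.
Step by step:
`result1 = append_to(6)` → result1 = [6]
`result2 = append_to(7)` → result1 = [6, 7] (same object as result2); result2 = [6, 7] (same object as result1)
`result3 = append_to(2)` → result1 = [6, 7, 2] (same object as result2, result3); result2 = [6, 7, 2] (same object as result1, result3); result3 = [6, 7, 2] (same object as result1, result2)
`print(result1)` → prints [6, 7, 2]
`print(result2)` → prints [6, 7, 2]
`print(result3)` → prints [6, 7, 2]
`print(result1 is result2)` → prints True

Answer:
[6, 7, 2]
[6, 7, 2]
[6, 7, 2]
True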